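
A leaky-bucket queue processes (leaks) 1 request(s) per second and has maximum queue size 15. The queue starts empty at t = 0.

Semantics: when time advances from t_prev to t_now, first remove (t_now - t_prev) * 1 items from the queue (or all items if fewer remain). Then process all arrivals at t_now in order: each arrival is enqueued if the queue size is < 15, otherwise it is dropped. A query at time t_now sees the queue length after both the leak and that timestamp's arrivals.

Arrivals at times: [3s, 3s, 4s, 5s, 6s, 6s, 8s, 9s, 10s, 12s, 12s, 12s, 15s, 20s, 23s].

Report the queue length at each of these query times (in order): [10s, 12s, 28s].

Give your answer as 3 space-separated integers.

Answer: 2 3 0

Derivation:
Queue lengths at query times:
  query t=10s: backlog = 2
  query t=12s: backlog = 3
  query t=28s: backlog = 0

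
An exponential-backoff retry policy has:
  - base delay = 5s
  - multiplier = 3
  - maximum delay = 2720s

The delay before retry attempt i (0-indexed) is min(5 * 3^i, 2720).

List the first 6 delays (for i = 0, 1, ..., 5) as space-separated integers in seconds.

Answer: 5 15 45 135 405 1215

Derivation:
Computing each delay:
  i=0: min(5*3^0, 2720) = 5
  i=1: min(5*3^1, 2720) = 15
  i=2: min(5*3^2, 2720) = 45
  i=3: min(5*3^3, 2720) = 135
  i=4: min(5*3^4, 2720) = 405
  i=5: min(5*3^5, 2720) = 1215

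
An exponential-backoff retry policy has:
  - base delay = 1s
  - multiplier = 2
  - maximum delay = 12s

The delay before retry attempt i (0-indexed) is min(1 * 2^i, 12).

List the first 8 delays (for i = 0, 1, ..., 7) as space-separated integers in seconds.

Answer: 1 2 4 8 12 12 12 12

Derivation:
Computing each delay:
  i=0: min(1*2^0, 12) = 1
  i=1: min(1*2^1, 12) = 2
  i=2: min(1*2^2, 12) = 4
  i=3: min(1*2^3, 12) = 8
  i=4: min(1*2^4, 12) = 12
  i=5: min(1*2^5, 12) = 12
  i=6: min(1*2^6, 12) = 12
  i=7: min(1*2^7, 12) = 12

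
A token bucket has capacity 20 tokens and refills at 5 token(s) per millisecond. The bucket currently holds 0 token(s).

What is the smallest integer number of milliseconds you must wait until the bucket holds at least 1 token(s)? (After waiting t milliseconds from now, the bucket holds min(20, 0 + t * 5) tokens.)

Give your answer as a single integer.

Need 0 + t * 5 >= 1, so t >= 1/5.
Smallest integer t = ceil(1/5) = 1.

Answer: 1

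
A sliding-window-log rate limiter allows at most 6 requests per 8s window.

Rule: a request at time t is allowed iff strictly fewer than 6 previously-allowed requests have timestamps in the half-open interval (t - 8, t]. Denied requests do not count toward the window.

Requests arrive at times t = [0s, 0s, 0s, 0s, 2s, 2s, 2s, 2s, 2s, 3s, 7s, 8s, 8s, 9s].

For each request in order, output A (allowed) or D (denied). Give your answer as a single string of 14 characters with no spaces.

Answer: AAAAAADDDDDAAA

Derivation:
Tracking allowed requests in the window:
  req#1 t=0s: ALLOW
  req#2 t=0s: ALLOW
  req#3 t=0s: ALLOW
  req#4 t=0s: ALLOW
  req#5 t=2s: ALLOW
  req#6 t=2s: ALLOW
  req#7 t=2s: DENY
  req#8 t=2s: DENY
  req#9 t=2s: DENY
  req#10 t=3s: DENY
  req#11 t=7s: DENY
  req#12 t=8s: ALLOW
  req#13 t=8s: ALLOW
  req#14 t=9s: ALLOW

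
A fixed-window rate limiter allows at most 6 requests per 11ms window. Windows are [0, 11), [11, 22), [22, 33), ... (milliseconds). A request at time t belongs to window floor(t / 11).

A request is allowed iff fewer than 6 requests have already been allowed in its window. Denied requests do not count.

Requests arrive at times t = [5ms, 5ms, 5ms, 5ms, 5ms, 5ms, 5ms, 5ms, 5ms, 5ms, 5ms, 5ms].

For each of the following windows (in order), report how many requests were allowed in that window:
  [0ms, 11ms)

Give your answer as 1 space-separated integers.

Processing requests:
  req#1 t=5ms (window 0): ALLOW
  req#2 t=5ms (window 0): ALLOW
  req#3 t=5ms (window 0): ALLOW
  req#4 t=5ms (window 0): ALLOW
  req#5 t=5ms (window 0): ALLOW
  req#6 t=5ms (window 0): ALLOW
  req#7 t=5ms (window 0): DENY
  req#8 t=5ms (window 0): DENY
  req#9 t=5ms (window 0): DENY
  req#10 t=5ms (window 0): DENY
  req#11 t=5ms (window 0): DENY
  req#12 t=5ms (window 0): DENY

Allowed counts by window: 6

Answer: 6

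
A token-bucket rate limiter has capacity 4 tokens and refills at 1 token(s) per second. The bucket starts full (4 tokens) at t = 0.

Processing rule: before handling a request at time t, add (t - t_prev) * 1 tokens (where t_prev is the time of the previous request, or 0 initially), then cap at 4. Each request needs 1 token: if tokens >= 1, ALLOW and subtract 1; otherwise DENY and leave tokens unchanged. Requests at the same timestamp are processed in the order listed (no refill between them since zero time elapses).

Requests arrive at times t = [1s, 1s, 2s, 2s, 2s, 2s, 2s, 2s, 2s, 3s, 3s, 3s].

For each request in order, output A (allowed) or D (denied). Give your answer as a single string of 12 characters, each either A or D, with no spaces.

Simulating step by step:
  req#1 t=1s: ALLOW
  req#2 t=1s: ALLOW
  req#3 t=2s: ALLOW
  req#4 t=2s: ALLOW
  req#5 t=2s: ALLOW
  req#6 t=2s: DENY
  req#7 t=2s: DENY
  req#8 t=2s: DENY
  req#9 t=2s: DENY
  req#10 t=3s: ALLOW
  req#11 t=3s: DENY
  req#12 t=3s: DENY

Answer: AAAAADDDDADD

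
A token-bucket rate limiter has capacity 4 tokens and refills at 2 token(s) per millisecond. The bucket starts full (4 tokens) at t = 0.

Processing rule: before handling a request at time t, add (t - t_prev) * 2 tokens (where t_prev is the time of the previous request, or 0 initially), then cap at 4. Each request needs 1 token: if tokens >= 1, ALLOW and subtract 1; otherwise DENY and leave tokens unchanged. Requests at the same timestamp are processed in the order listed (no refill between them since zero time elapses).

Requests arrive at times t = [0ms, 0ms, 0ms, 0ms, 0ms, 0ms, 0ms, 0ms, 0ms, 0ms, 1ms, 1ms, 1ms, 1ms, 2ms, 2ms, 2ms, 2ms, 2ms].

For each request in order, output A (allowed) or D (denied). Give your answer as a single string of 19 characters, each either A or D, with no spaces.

Simulating step by step:
  req#1 t=0ms: ALLOW
  req#2 t=0ms: ALLOW
  req#3 t=0ms: ALLOW
  req#4 t=0ms: ALLOW
  req#5 t=0ms: DENY
  req#6 t=0ms: DENY
  req#7 t=0ms: DENY
  req#8 t=0ms: DENY
  req#9 t=0ms: DENY
  req#10 t=0ms: DENY
  req#11 t=1ms: ALLOW
  req#12 t=1ms: ALLOW
  req#13 t=1ms: DENY
  req#14 t=1ms: DENY
  req#15 t=2ms: ALLOW
  req#16 t=2ms: ALLOW
  req#17 t=2ms: DENY
  req#18 t=2ms: DENY
  req#19 t=2ms: DENY

Answer: AAAADDDDDDAADDAADDD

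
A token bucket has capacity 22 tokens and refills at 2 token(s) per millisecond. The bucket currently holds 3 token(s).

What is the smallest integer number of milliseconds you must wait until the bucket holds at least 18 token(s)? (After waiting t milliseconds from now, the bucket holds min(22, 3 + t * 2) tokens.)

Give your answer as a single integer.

Need 3 + t * 2 >= 18, so t >= 15/2.
Smallest integer t = ceil(15/2) = 8.

Answer: 8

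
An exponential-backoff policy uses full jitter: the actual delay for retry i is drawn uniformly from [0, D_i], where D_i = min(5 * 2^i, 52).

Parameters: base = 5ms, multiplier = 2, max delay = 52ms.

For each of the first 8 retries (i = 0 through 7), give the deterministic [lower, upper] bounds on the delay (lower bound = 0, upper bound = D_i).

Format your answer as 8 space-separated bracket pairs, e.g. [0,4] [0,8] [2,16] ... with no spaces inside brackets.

Computing bounds per retry:
  i=0: D_i=min(5*2^0,52)=5, bounds=[0,5]
  i=1: D_i=min(5*2^1,52)=10, bounds=[0,10]
  i=2: D_i=min(5*2^2,52)=20, bounds=[0,20]
  i=3: D_i=min(5*2^3,52)=40, bounds=[0,40]
  i=4: D_i=min(5*2^4,52)=52, bounds=[0,52]
  i=5: D_i=min(5*2^5,52)=52, bounds=[0,52]
  i=6: D_i=min(5*2^6,52)=52, bounds=[0,52]
  i=7: D_i=min(5*2^7,52)=52, bounds=[0,52]

Answer: [0,5] [0,10] [0,20] [0,40] [0,52] [0,52] [0,52] [0,52]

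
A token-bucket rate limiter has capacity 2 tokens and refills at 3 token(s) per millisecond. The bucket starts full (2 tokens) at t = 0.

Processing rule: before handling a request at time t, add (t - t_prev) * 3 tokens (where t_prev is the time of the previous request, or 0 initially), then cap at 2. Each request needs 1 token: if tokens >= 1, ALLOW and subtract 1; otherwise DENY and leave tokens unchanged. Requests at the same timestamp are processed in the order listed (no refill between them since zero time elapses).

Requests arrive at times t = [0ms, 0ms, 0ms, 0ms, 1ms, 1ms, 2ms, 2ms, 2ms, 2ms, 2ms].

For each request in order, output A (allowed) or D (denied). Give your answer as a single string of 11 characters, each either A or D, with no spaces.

Simulating step by step:
  req#1 t=0ms: ALLOW
  req#2 t=0ms: ALLOW
  req#3 t=0ms: DENY
  req#4 t=0ms: DENY
  req#5 t=1ms: ALLOW
  req#6 t=1ms: ALLOW
  req#7 t=2ms: ALLOW
  req#8 t=2ms: ALLOW
  req#9 t=2ms: DENY
  req#10 t=2ms: DENY
  req#11 t=2ms: DENY

Answer: AADDAAAADDD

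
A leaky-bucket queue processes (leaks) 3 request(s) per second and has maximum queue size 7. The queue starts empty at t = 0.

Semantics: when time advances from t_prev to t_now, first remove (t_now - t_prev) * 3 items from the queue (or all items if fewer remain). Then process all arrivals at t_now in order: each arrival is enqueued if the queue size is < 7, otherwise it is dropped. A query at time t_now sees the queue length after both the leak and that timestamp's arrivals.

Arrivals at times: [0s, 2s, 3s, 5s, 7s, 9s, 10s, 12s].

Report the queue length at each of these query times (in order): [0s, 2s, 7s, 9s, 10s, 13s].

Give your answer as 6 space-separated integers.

Queue lengths at query times:
  query t=0s: backlog = 1
  query t=2s: backlog = 1
  query t=7s: backlog = 1
  query t=9s: backlog = 1
  query t=10s: backlog = 1
  query t=13s: backlog = 0

Answer: 1 1 1 1 1 0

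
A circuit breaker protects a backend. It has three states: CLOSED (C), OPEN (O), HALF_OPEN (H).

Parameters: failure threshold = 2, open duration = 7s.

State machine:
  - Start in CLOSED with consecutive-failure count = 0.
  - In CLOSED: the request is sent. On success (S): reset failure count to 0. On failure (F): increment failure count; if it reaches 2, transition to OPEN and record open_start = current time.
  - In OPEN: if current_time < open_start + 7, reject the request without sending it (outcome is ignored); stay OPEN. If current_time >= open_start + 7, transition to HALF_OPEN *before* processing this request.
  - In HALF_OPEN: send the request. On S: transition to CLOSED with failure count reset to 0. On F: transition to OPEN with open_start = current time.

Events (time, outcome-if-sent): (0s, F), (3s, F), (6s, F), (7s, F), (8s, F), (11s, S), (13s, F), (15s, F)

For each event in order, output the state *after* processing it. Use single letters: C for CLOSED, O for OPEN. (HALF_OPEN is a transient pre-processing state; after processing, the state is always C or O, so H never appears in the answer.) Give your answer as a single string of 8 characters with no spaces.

State after each event:
  event#1 t=0s outcome=F: state=CLOSED
  event#2 t=3s outcome=F: state=OPEN
  event#3 t=6s outcome=F: state=OPEN
  event#4 t=7s outcome=F: state=OPEN
  event#5 t=8s outcome=F: state=OPEN
  event#6 t=11s outcome=S: state=CLOSED
  event#7 t=13s outcome=F: state=CLOSED
  event#8 t=15s outcome=F: state=OPEN

Answer: COOOOCCO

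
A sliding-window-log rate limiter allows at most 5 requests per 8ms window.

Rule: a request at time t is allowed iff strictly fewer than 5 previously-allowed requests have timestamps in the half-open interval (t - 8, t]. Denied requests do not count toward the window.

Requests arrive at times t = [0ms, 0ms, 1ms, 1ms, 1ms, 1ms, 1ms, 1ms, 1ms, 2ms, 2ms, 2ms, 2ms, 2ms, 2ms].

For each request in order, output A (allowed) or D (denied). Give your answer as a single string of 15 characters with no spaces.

Tracking allowed requests in the window:
  req#1 t=0ms: ALLOW
  req#2 t=0ms: ALLOW
  req#3 t=1ms: ALLOW
  req#4 t=1ms: ALLOW
  req#5 t=1ms: ALLOW
  req#6 t=1ms: DENY
  req#7 t=1ms: DENY
  req#8 t=1ms: DENY
  req#9 t=1ms: DENY
  req#10 t=2ms: DENY
  req#11 t=2ms: DENY
  req#12 t=2ms: DENY
  req#13 t=2ms: DENY
  req#14 t=2ms: DENY
  req#15 t=2ms: DENY

Answer: AAAAADDDDDDDDDD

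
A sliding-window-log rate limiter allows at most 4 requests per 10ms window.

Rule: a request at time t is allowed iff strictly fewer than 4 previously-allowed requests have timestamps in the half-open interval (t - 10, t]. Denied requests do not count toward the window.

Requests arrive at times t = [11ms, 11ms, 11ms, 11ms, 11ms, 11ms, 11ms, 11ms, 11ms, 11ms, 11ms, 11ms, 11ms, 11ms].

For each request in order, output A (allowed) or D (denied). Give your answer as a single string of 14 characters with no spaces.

Answer: AAAADDDDDDDDDD

Derivation:
Tracking allowed requests in the window:
  req#1 t=11ms: ALLOW
  req#2 t=11ms: ALLOW
  req#3 t=11ms: ALLOW
  req#4 t=11ms: ALLOW
  req#5 t=11ms: DENY
  req#6 t=11ms: DENY
  req#7 t=11ms: DENY
  req#8 t=11ms: DENY
  req#9 t=11ms: DENY
  req#10 t=11ms: DENY
  req#11 t=11ms: DENY
  req#12 t=11ms: DENY
  req#13 t=11ms: DENY
  req#14 t=11ms: DENY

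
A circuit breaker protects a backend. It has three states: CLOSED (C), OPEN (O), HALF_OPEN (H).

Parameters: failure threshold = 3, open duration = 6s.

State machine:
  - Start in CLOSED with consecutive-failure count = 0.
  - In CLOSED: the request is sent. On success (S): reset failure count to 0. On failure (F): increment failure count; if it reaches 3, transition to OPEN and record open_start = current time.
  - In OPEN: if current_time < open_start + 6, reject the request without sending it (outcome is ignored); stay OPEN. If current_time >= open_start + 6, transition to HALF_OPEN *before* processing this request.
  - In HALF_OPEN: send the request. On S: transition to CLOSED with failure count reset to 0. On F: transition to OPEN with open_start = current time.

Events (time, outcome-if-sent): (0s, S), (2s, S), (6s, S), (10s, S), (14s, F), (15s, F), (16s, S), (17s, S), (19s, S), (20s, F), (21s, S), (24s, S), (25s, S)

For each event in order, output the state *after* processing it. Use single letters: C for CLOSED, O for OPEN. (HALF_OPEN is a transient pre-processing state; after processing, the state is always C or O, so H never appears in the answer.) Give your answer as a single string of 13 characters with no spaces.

Answer: CCCCCCCCCCCCC

Derivation:
State after each event:
  event#1 t=0s outcome=S: state=CLOSED
  event#2 t=2s outcome=S: state=CLOSED
  event#3 t=6s outcome=S: state=CLOSED
  event#4 t=10s outcome=S: state=CLOSED
  event#5 t=14s outcome=F: state=CLOSED
  event#6 t=15s outcome=F: state=CLOSED
  event#7 t=16s outcome=S: state=CLOSED
  event#8 t=17s outcome=S: state=CLOSED
  event#9 t=19s outcome=S: state=CLOSED
  event#10 t=20s outcome=F: state=CLOSED
  event#11 t=21s outcome=S: state=CLOSED
  event#12 t=24s outcome=S: state=CLOSED
  event#13 t=25s outcome=S: state=CLOSED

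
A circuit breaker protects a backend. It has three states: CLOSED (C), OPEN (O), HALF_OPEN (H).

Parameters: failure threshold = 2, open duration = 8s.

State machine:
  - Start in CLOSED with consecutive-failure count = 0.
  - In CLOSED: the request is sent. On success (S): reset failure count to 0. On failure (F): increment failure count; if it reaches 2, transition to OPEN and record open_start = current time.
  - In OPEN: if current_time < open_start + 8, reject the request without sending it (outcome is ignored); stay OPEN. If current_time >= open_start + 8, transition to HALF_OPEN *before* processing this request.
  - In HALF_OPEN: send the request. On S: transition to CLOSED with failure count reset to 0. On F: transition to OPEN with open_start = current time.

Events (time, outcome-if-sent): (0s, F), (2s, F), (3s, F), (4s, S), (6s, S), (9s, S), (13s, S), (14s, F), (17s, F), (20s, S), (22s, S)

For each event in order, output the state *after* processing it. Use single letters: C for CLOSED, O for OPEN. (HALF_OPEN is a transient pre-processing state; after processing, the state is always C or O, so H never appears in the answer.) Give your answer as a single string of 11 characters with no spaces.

State after each event:
  event#1 t=0s outcome=F: state=CLOSED
  event#2 t=2s outcome=F: state=OPEN
  event#3 t=3s outcome=F: state=OPEN
  event#4 t=4s outcome=S: state=OPEN
  event#5 t=6s outcome=S: state=OPEN
  event#6 t=9s outcome=S: state=OPEN
  event#7 t=13s outcome=S: state=CLOSED
  event#8 t=14s outcome=F: state=CLOSED
  event#9 t=17s outcome=F: state=OPEN
  event#10 t=20s outcome=S: state=OPEN
  event#11 t=22s outcome=S: state=OPEN

Answer: COOOOOCCOOO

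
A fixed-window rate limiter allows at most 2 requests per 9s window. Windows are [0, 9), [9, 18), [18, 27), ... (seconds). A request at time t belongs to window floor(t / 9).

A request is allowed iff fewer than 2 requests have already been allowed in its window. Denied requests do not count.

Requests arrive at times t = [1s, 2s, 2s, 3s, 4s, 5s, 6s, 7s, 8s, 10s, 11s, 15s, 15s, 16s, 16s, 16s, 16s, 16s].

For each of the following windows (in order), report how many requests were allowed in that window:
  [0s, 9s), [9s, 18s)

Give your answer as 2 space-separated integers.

Processing requests:
  req#1 t=1s (window 0): ALLOW
  req#2 t=2s (window 0): ALLOW
  req#3 t=2s (window 0): DENY
  req#4 t=3s (window 0): DENY
  req#5 t=4s (window 0): DENY
  req#6 t=5s (window 0): DENY
  req#7 t=6s (window 0): DENY
  req#8 t=7s (window 0): DENY
  req#9 t=8s (window 0): DENY
  req#10 t=10s (window 1): ALLOW
  req#11 t=11s (window 1): ALLOW
  req#12 t=15s (window 1): DENY
  req#13 t=15s (window 1): DENY
  req#14 t=16s (window 1): DENY
  req#15 t=16s (window 1): DENY
  req#16 t=16s (window 1): DENY
  req#17 t=16s (window 1): DENY
  req#18 t=16s (window 1): DENY

Allowed counts by window: 2 2

Answer: 2 2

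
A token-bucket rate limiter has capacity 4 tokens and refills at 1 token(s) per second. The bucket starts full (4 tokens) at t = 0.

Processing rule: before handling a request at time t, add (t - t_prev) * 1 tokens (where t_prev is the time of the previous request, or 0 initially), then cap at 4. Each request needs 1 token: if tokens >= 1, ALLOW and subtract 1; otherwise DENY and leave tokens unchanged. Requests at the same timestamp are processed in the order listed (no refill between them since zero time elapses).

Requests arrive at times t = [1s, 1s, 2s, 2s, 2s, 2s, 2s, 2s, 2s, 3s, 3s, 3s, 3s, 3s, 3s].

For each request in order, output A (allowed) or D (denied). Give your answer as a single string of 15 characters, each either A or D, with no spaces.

Answer: AAAAADDDDADDDDD

Derivation:
Simulating step by step:
  req#1 t=1s: ALLOW
  req#2 t=1s: ALLOW
  req#3 t=2s: ALLOW
  req#4 t=2s: ALLOW
  req#5 t=2s: ALLOW
  req#6 t=2s: DENY
  req#7 t=2s: DENY
  req#8 t=2s: DENY
  req#9 t=2s: DENY
  req#10 t=3s: ALLOW
  req#11 t=3s: DENY
  req#12 t=3s: DENY
  req#13 t=3s: DENY
  req#14 t=3s: DENY
  req#15 t=3s: DENY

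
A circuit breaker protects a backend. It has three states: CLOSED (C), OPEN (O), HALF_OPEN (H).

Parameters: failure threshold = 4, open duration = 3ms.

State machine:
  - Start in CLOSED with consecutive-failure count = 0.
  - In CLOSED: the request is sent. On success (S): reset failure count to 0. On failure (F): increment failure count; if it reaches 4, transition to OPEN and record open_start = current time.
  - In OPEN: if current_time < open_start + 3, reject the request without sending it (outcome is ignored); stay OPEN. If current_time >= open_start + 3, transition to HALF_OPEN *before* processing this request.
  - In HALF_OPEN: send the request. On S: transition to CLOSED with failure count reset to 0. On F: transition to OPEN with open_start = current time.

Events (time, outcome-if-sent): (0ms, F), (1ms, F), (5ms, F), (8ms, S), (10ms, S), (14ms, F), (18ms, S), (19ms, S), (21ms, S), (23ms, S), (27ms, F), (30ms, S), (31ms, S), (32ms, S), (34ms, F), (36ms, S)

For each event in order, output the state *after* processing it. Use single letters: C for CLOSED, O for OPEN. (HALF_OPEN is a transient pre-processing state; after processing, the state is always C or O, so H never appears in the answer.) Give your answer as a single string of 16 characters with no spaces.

State after each event:
  event#1 t=0ms outcome=F: state=CLOSED
  event#2 t=1ms outcome=F: state=CLOSED
  event#3 t=5ms outcome=F: state=CLOSED
  event#4 t=8ms outcome=S: state=CLOSED
  event#5 t=10ms outcome=S: state=CLOSED
  event#6 t=14ms outcome=F: state=CLOSED
  event#7 t=18ms outcome=S: state=CLOSED
  event#8 t=19ms outcome=S: state=CLOSED
  event#9 t=21ms outcome=S: state=CLOSED
  event#10 t=23ms outcome=S: state=CLOSED
  event#11 t=27ms outcome=F: state=CLOSED
  event#12 t=30ms outcome=S: state=CLOSED
  event#13 t=31ms outcome=S: state=CLOSED
  event#14 t=32ms outcome=S: state=CLOSED
  event#15 t=34ms outcome=F: state=CLOSED
  event#16 t=36ms outcome=S: state=CLOSED

Answer: CCCCCCCCCCCCCCCC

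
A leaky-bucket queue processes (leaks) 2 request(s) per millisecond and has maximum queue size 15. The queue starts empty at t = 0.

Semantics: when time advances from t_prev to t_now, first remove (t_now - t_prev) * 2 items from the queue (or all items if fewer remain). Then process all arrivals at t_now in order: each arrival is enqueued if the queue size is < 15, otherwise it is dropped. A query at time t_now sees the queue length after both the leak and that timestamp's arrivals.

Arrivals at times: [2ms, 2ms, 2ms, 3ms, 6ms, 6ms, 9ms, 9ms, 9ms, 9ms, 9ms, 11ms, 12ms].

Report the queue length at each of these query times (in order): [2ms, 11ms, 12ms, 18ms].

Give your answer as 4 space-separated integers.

Queue lengths at query times:
  query t=2ms: backlog = 3
  query t=11ms: backlog = 2
  query t=12ms: backlog = 1
  query t=18ms: backlog = 0

Answer: 3 2 1 0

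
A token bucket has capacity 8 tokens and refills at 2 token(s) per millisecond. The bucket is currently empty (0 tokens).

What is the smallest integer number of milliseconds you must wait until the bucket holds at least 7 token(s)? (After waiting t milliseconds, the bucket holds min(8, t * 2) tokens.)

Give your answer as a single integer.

Need t * 2 >= 7, so t >= 7/2.
Smallest integer t = ceil(7/2) = 4.

Answer: 4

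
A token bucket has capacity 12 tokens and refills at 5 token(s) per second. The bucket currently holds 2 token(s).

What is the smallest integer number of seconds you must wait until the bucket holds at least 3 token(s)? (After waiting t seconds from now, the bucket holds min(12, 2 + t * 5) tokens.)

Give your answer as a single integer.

Answer: 1

Derivation:
Need 2 + t * 5 >= 3, so t >= 1/5.
Smallest integer t = ceil(1/5) = 1.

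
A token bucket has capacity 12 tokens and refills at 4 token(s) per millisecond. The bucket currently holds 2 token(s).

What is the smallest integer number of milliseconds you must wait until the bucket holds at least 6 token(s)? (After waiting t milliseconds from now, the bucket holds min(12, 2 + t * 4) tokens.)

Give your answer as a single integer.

Answer: 1

Derivation:
Need 2 + t * 4 >= 6, so t >= 4/4.
Smallest integer t = ceil(4/4) = 1.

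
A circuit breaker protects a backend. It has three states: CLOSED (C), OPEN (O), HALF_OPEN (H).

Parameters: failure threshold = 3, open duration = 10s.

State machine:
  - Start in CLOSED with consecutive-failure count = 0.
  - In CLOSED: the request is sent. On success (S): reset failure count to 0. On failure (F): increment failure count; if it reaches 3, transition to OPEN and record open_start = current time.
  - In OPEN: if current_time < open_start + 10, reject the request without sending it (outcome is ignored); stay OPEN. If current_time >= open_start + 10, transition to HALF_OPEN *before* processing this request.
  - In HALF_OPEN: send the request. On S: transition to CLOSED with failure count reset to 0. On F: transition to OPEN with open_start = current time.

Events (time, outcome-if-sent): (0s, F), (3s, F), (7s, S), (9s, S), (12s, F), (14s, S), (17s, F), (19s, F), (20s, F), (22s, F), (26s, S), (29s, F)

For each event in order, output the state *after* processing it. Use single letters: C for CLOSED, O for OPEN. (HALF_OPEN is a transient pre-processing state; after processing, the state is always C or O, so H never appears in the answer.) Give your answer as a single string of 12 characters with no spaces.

State after each event:
  event#1 t=0s outcome=F: state=CLOSED
  event#2 t=3s outcome=F: state=CLOSED
  event#3 t=7s outcome=S: state=CLOSED
  event#4 t=9s outcome=S: state=CLOSED
  event#5 t=12s outcome=F: state=CLOSED
  event#6 t=14s outcome=S: state=CLOSED
  event#7 t=17s outcome=F: state=CLOSED
  event#8 t=19s outcome=F: state=CLOSED
  event#9 t=20s outcome=F: state=OPEN
  event#10 t=22s outcome=F: state=OPEN
  event#11 t=26s outcome=S: state=OPEN
  event#12 t=29s outcome=F: state=OPEN

Answer: CCCCCCCCOOOO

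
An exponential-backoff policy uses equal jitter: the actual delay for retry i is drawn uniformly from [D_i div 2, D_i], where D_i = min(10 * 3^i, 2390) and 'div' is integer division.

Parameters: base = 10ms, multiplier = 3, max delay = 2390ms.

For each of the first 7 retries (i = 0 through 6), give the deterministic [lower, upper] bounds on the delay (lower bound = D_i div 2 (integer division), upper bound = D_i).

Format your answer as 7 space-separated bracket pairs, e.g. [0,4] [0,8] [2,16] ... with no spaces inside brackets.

Answer: [5,10] [15,30] [45,90] [135,270] [405,810] [1195,2390] [1195,2390]

Derivation:
Computing bounds per retry:
  i=0: D_i=min(10*3^0,2390)=10, bounds=[5,10]
  i=1: D_i=min(10*3^1,2390)=30, bounds=[15,30]
  i=2: D_i=min(10*3^2,2390)=90, bounds=[45,90]
  i=3: D_i=min(10*3^3,2390)=270, bounds=[135,270]
  i=4: D_i=min(10*3^4,2390)=810, bounds=[405,810]
  i=5: D_i=min(10*3^5,2390)=2390, bounds=[1195,2390]
  i=6: D_i=min(10*3^6,2390)=2390, bounds=[1195,2390]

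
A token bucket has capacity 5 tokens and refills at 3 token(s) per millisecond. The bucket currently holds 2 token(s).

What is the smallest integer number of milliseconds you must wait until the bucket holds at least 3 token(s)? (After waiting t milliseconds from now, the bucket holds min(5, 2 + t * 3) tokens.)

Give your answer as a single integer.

Answer: 1

Derivation:
Need 2 + t * 3 >= 3, so t >= 1/3.
Smallest integer t = ceil(1/3) = 1.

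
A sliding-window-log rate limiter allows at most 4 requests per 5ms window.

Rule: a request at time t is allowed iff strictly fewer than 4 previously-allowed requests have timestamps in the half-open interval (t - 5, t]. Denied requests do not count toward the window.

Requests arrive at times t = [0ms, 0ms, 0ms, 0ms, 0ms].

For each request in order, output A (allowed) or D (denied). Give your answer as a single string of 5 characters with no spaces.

Tracking allowed requests in the window:
  req#1 t=0ms: ALLOW
  req#2 t=0ms: ALLOW
  req#3 t=0ms: ALLOW
  req#4 t=0ms: ALLOW
  req#5 t=0ms: DENY

Answer: AAAAD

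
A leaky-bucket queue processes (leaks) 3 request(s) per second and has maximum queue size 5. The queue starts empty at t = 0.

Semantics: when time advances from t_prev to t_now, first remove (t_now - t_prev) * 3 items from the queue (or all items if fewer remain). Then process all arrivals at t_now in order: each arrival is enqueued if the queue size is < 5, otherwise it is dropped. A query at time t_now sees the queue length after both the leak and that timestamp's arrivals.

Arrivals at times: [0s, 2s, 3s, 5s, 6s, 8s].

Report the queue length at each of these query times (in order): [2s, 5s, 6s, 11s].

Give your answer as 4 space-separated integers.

Answer: 1 1 1 0

Derivation:
Queue lengths at query times:
  query t=2s: backlog = 1
  query t=5s: backlog = 1
  query t=6s: backlog = 1
  query t=11s: backlog = 0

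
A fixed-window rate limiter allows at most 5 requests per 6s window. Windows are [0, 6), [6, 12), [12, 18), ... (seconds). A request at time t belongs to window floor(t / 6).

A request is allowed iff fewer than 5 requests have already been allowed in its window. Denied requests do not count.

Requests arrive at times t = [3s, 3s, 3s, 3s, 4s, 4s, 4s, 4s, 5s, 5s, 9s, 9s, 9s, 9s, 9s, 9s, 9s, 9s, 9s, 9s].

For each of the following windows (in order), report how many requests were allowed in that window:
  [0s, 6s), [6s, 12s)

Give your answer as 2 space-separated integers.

Answer: 5 5

Derivation:
Processing requests:
  req#1 t=3s (window 0): ALLOW
  req#2 t=3s (window 0): ALLOW
  req#3 t=3s (window 0): ALLOW
  req#4 t=3s (window 0): ALLOW
  req#5 t=4s (window 0): ALLOW
  req#6 t=4s (window 0): DENY
  req#7 t=4s (window 0): DENY
  req#8 t=4s (window 0): DENY
  req#9 t=5s (window 0): DENY
  req#10 t=5s (window 0): DENY
  req#11 t=9s (window 1): ALLOW
  req#12 t=9s (window 1): ALLOW
  req#13 t=9s (window 1): ALLOW
  req#14 t=9s (window 1): ALLOW
  req#15 t=9s (window 1): ALLOW
  req#16 t=9s (window 1): DENY
  req#17 t=9s (window 1): DENY
  req#18 t=9s (window 1): DENY
  req#19 t=9s (window 1): DENY
  req#20 t=9s (window 1): DENY

Allowed counts by window: 5 5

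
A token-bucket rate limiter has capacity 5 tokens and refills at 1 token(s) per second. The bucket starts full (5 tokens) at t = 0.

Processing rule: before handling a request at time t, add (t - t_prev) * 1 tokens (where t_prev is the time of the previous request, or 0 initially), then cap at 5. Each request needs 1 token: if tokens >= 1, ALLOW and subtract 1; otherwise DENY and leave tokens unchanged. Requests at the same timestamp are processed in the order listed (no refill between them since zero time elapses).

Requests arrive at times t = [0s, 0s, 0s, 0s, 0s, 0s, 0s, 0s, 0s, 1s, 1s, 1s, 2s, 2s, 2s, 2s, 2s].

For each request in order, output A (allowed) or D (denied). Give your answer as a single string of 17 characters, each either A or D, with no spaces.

Answer: AAAAADDDDADDADDDD

Derivation:
Simulating step by step:
  req#1 t=0s: ALLOW
  req#2 t=0s: ALLOW
  req#3 t=0s: ALLOW
  req#4 t=0s: ALLOW
  req#5 t=0s: ALLOW
  req#6 t=0s: DENY
  req#7 t=0s: DENY
  req#8 t=0s: DENY
  req#9 t=0s: DENY
  req#10 t=1s: ALLOW
  req#11 t=1s: DENY
  req#12 t=1s: DENY
  req#13 t=2s: ALLOW
  req#14 t=2s: DENY
  req#15 t=2s: DENY
  req#16 t=2s: DENY
  req#17 t=2s: DENY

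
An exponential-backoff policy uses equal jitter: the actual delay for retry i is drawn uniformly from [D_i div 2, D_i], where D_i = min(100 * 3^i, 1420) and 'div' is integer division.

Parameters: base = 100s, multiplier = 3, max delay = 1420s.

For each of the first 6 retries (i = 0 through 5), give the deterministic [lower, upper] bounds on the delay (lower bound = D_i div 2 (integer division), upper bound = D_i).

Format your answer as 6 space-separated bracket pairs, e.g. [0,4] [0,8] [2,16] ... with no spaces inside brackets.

Computing bounds per retry:
  i=0: D_i=min(100*3^0,1420)=100, bounds=[50,100]
  i=1: D_i=min(100*3^1,1420)=300, bounds=[150,300]
  i=2: D_i=min(100*3^2,1420)=900, bounds=[450,900]
  i=3: D_i=min(100*3^3,1420)=1420, bounds=[710,1420]
  i=4: D_i=min(100*3^4,1420)=1420, bounds=[710,1420]
  i=5: D_i=min(100*3^5,1420)=1420, bounds=[710,1420]

Answer: [50,100] [150,300] [450,900] [710,1420] [710,1420] [710,1420]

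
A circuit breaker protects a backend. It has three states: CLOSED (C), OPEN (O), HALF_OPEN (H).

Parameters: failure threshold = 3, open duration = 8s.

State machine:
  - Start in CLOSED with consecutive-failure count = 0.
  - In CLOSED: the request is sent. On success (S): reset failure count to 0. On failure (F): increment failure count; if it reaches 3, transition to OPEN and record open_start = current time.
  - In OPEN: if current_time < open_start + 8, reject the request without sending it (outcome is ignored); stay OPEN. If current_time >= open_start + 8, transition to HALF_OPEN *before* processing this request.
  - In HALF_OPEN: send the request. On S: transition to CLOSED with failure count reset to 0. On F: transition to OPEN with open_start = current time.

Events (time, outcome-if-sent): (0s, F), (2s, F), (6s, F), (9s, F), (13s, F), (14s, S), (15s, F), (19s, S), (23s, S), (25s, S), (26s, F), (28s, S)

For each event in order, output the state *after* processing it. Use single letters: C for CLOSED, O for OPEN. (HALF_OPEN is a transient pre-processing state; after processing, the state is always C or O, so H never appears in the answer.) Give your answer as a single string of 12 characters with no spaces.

Answer: CCOOOCCCCCCC

Derivation:
State after each event:
  event#1 t=0s outcome=F: state=CLOSED
  event#2 t=2s outcome=F: state=CLOSED
  event#3 t=6s outcome=F: state=OPEN
  event#4 t=9s outcome=F: state=OPEN
  event#5 t=13s outcome=F: state=OPEN
  event#6 t=14s outcome=S: state=CLOSED
  event#7 t=15s outcome=F: state=CLOSED
  event#8 t=19s outcome=S: state=CLOSED
  event#9 t=23s outcome=S: state=CLOSED
  event#10 t=25s outcome=S: state=CLOSED
  event#11 t=26s outcome=F: state=CLOSED
  event#12 t=28s outcome=S: state=CLOSED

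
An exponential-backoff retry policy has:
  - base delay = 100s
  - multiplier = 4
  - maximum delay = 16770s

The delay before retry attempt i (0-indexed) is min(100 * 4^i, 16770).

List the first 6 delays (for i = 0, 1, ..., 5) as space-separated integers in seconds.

Computing each delay:
  i=0: min(100*4^0, 16770) = 100
  i=1: min(100*4^1, 16770) = 400
  i=2: min(100*4^2, 16770) = 1600
  i=3: min(100*4^3, 16770) = 6400
  i=4: min(100*4^4, 16770) = 16770
  i=5: min(100*4^5, 16770) = 16770

Answer: 100 400 1600 6400 16770 16770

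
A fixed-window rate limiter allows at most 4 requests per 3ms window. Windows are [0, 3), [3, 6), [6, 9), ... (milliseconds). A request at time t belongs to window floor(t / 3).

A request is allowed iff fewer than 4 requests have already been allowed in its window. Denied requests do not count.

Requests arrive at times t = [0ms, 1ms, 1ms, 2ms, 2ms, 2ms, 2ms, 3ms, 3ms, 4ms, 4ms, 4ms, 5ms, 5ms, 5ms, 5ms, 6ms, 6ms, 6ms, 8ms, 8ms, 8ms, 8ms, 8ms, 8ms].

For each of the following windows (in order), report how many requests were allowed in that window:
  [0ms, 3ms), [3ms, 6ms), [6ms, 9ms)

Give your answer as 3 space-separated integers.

Answer: 4 4 4

Derivation:
Processing requests:
  req#1 t=0ms (window 0): ALLOW
  req#2 t=1ms (window 0): ALLOW
  req#3 t=1ms (window 0): ALLOW
  req#4 t=2ms (window 0): ALLOW
  req#5 t=2ms (window 0): DENY
  req#6 t=2ms (window 0): DENY
  req#7 t=2ms (window 0): DENY
  req#8 t=3ms (window 1): ALLOW
  req#9 t=3ms (window 1): ALLOW
  req#10 t=4ms (window 1): ALLOW
  req#11 t=4ms (window 1): ALLOW
  req#12 t=4ms (window 1): DENY
  req#13 t=5ms (window 1): DENY
  req#14 t=5ms (window 1): DENY
  req#15 t=5ms (window 1): DENY
  req#16 t=5ms (window 1): DENY
  req#17 t=6ms (window 2): ALLOW
  req#18 t=6ms (window 2): ALLOW
  req#19 t=6ms (window 2): ALLOW
  req#20 t=8ms (window 2): ALLOW
  req#21 t=8ms (window 2): DENY
  req#22 t=8ms (window 2): DENY
  req#23 t=8ms (window 2): DENY
  req#24 t=8ms (window 2): DENY
  req#25 t=8ms (window 2): DENY

Allowed counts by window: 4 4 4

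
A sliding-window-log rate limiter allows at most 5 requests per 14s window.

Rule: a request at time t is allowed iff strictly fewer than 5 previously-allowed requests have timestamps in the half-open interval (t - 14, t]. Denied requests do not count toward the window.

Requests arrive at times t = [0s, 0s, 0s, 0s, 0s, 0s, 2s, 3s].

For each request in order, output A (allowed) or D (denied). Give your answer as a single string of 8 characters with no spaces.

Answer: AAAAADDD

Derivation:
Tracking allowed requests in the window:
  req#1 t=0s: ALLOW
  req#2 t=0s: ALLOW
  req#3 t=0s: ALLOW
  req#4 t=0s: ALLOW
  req#5 t=0s: ALLOW
  req#6 t=0s: DENY
  req#7 t=2s: DENY
  req#8 t=3s: DENY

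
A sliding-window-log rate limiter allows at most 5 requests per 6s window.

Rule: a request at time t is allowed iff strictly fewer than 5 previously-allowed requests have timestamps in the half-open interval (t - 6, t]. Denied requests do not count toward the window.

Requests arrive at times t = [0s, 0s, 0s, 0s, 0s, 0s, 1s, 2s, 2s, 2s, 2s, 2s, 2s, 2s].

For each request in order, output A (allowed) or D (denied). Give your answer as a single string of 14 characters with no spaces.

Answer: AAAAADDDDDDDDD

Derivation:
Tracking allowed requests in the window:
  req#1 t=0s: ALLOW
  req#2 t=0s: ALLOW
  req#3 t=0s: ALLOW
  req#4 t=0s: ALLOW
  req#5 t=0s: ALLOW
  req#6 t=0s: DENY
  req#7 t=1s: DENY
  req#8 t=2s: DENY
  req#9 t=2s: DENY
  req#10 t=2s: DENY
  req#11 t=2s: DENY
  req#12 t=2s: DENY
  req#13 t=2s: DENY
  req#14 t=2s: DENY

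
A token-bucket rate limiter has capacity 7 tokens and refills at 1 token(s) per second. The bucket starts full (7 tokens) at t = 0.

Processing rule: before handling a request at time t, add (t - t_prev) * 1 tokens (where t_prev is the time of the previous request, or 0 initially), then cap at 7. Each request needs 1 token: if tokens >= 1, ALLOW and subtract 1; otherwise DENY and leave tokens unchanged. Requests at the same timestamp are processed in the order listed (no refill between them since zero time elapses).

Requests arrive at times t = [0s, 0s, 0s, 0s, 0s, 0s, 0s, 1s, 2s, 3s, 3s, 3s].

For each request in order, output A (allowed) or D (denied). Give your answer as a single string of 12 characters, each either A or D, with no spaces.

Answer: AAAAAAAAAADD

Derivation:
Simulating step by step:
  req#1 t=0s: ALLOW
  req#2 t=0s: ALLOW
  req#3 t=0s: ALLOW
  req#4 t=0s: ALLOW
  req#5 t=0s: ALLOW
  req#6 t=0s: ALLOW
  req#7 t=0s: ALLOW
  req#8 t=1s: ALLOW
  req#9 t=2s: ALLOW
  req#10 t=3s: ALLOW
  req#11 t=3s: DENY
  req#12 t=3s: DENY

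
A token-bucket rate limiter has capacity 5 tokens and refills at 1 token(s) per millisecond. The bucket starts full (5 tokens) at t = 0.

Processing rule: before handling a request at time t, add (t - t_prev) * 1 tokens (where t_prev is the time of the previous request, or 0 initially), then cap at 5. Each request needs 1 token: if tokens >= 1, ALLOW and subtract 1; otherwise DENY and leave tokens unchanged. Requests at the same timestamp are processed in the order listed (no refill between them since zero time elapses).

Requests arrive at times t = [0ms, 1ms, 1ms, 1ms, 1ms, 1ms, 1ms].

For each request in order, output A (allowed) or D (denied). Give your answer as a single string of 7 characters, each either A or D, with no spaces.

Simulating step by step:
  req#1 t=0ms: ALLOW
  req#2 t=1ms: ALLOW
  req#3 t=1ms: ALLOW
  req#4 t=1ms: ALLOW
  req#5 t=1ms: ALLOW
  req#6 t=1ms: ALLOW
  req#7 t=1ms: DENY

Answer: AAAAAAD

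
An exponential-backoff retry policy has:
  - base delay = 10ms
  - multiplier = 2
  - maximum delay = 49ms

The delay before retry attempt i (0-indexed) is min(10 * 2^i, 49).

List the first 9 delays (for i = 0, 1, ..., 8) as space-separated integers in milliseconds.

Computing each delay:
  i=0: min(10*2^0, 49) = 10
  i=1: min(10*2^1, 49) = 20
  i=2: min(10*2^2, 49) = 40
  i=3: min(10*2^3, 49) = 49
  i=4: min(10*2^4, 49) = 49
  i=5: min(10*2^5, 49) = 49
  i=6: min(10*2^6, 49) = 49
  i=7: min(10*2^7, 49) = 49
  i=8: min(10*2^8, 49) = 49

Answer: 10 20 40 49 49 49 49 49 49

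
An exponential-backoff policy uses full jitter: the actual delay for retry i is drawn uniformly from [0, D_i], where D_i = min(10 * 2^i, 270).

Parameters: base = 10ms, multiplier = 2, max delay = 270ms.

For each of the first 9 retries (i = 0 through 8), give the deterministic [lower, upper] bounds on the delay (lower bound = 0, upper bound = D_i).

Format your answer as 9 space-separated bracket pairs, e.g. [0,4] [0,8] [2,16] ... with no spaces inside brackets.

Computing bounds per retry:
  i=0: D_i=min(10*2^0,270)=10, bounds=[0,10]
  i=1: D_i=min(10*2^1,270)=20, bounds=[0,20]
  i=2: D_i=min(10*2^2,270)=40, bounds=[0,40]
  i=3: D_i=min(10*2^3,270)=80, bounds=[0,80]
  i=4: D_i=min(10*2^4,270)=160, bounds=[0,160]
  i=5: D_i=min(10*2^5,270)=270, bounds=[0,270]
  i=6: D_i=min(10*2^6,270)=270, bounds=[0,270]
  i=7: D_i=min(10*2^7,270)=270, bounds=[0,270]
  i=8: D_i=min(10*2^8,270)=270, bounds=[0,270]

Answer: [0,10] [0,20] [0,40] [0,80] [0,160] [0,270] [0,270] [0,270] [0,270]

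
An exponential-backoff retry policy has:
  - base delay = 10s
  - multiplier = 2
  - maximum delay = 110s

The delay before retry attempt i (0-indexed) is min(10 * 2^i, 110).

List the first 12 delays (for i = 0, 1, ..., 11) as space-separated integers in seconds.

Computing each delay:
  i=0: min(10*2^0, 110) = 10
  i=1: min(10*2^1, 110) = 20
  i=2: min(10*2^2, 110) = 40
  i=3: min(10*2^3, 110) = 80
  i=4: min(10*2^4, 110) = 110
  i=5: min(10*2^5, 110) = 110
  i=6: min(10*2^6, 110) = 110
  i=7: min(10*2^7, 110) = 110
  i=8: min(10*2^8, 110) = 110
  i=9: min(10*2^9, 110) = 110
  i=10: min(10*2^10, 110) = 110
  i=11: min(10*2^11, 110) = 110

Answer: 10 20 40 80 110 110 110 110 110 110 110 110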